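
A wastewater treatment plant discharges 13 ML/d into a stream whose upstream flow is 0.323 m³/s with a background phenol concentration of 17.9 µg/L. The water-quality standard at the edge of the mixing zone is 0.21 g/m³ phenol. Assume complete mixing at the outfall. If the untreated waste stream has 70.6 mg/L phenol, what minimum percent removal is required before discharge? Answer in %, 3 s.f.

99.1 %

13 ML/d = 0.1505 m³/s.
17.9 µg/L = 0.0179 mg/L.
Mass balance: 0.21·0.4735 = 0.1505·Cₑ + 0.323·0.0179.
Cₑ = (0.09943 − 0.005782) / 0.1505 = 0.6224 mg/L.
Required removal = 1 − 0.6224/70.6 = 99.12 %.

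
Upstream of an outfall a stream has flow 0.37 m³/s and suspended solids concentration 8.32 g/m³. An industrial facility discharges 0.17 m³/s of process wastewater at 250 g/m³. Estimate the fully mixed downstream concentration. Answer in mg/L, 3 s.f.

By mass balance at complete mixing, C = (0.17·250 + 0.37·8.32) / (0.17 + 0.37) = 45.58/0.54 = 84.4 mg/L.

84.4 mg/L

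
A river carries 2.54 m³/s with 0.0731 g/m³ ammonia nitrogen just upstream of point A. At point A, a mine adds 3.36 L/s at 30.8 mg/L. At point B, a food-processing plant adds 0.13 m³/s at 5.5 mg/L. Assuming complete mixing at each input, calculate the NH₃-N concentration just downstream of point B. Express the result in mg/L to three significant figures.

0.376 mg/L

3.36 L/s = 0.00336 m³/s.
After input A: C = (2.54·0.0731 + 0.00336·30.8) / 2.543 = 0.1137 mg/L.
After input B: C = (2.543·0.1137 + 0.13·5.5) / 2.673 = 0.3756 mg/L.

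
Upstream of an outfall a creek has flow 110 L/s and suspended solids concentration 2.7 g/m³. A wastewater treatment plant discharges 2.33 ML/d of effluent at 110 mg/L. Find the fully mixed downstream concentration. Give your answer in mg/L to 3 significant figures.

23.8 mg/L

2.33 ML/d = 0.02697 m³/s.
110 L/s = 0.11 m³/s.
By mass balance at complete mixing, C = (0.02697·110 + 0.11·2.7) / (0.02697 + 0.11) = 3.263/0.137 = 23.83 mg/L.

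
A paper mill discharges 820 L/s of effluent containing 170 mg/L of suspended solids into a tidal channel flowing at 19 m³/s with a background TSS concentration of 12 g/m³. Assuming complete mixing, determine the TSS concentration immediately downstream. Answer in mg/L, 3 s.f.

820 L/s = 0.82 m³/s.
By mass balance at complete mixing, C = (0.82·170 + 19·12) / (0.82 + 19) = 367.4/19.82 = 18.54 mg/L.

18.5 mg/L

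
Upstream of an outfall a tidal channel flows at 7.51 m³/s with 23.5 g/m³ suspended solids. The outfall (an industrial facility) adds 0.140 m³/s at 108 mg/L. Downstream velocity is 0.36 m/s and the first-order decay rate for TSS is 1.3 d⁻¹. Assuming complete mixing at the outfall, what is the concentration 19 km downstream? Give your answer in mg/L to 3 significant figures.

After complete mixing, C₀ = (0.14·108 + 7.51·23.5) / 7.65 = 25.05 mg/L.
Travel time t = 1.9e+04 m / 0.36 m/s = 5.278e+04 s = 0.6109 d.
C = 25.05·exp(−1.3·0.6109) = 25.05·0.452 = 11.32 mg/L.

11.3 mg/L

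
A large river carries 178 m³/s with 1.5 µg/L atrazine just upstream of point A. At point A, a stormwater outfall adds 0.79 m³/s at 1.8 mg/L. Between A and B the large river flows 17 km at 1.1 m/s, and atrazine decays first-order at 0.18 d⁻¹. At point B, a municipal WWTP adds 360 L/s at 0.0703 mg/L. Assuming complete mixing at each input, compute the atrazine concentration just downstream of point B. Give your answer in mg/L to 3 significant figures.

1.5 µg/L = 0.0015 mg/L.
After input A: C = (178·0.0015 + 0.79·1.8) / 178.8 = 0.009447 mg/L.
Over the 17 km reach to input B (t = 1.545e+04 s = 0.1789 d), decay gives C = 0.009447·exp(−0.18·0.1789) = 0.009148 mg/L.
360 L/s = 0.36 m³/s.
After input B: C = (178.8·0.009148 + 0.36·0.0703) / 179.2 = 0.00927 mg/L.

0.00927 mg/L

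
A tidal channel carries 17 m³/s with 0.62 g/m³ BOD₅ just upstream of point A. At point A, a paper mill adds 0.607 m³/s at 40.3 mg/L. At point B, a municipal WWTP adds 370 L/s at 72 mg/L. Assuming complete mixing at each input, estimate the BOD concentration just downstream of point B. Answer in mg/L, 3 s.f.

After input A: C = (17·0.62 + 0.607·40.3) / 17.61 = 1.988 mg/L.
370 L/s = 0.37 m³/s.
After input B: C = (17.61·1.988 + 0.37·72) / 17.98 = 3.429 mg/L.

3.43 mg/L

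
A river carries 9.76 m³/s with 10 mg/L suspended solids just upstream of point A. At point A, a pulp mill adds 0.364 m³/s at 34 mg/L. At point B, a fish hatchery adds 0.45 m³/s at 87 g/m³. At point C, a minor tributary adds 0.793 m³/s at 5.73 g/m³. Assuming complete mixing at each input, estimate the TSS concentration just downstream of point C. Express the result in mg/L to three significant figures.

13.5 mg/L

After input A: C = (9.76·10 + 0.364·34) / 10.12 = 10.86 mg/L.
After input B: C = (10.12·10.86 + 0.45·87) / 10.57 = 14.1 mg/L.
After input C: C = (10.57·14.1 + 0.793·5.73) / 11.37 = 13.52 mg/L.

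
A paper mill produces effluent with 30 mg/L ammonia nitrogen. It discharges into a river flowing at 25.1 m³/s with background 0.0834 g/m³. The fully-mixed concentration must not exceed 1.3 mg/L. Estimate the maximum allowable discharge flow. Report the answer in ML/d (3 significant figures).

91.9 ML/d

Mass balance at complete mixing: C_std·(Q_w + Q_r) = Q_w·C_e + Q_r·C_b.
Rearranging, Q_w = Q_r·(C_std − C_b)/(C_e − C_std) = 25.1·(1.3 − 0.0834) / (30 − 1.3) = 1.064 m³/s.
= 91.93 ML/d.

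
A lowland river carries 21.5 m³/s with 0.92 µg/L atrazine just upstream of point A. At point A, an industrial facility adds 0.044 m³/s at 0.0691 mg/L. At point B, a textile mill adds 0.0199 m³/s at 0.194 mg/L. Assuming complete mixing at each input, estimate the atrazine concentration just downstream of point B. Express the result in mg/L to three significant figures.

0.92 µg/L = 0.00092 mg/L.
After input A: C = (21.5·0.00092 + 0.044·0.0691) / 21.54 = 0.001059 mg/L.
After input B: C = (21.54·0.001059 + 0.0199·0.194) / 21.56 = 0.001237 mg/L.

0.00124 mg/L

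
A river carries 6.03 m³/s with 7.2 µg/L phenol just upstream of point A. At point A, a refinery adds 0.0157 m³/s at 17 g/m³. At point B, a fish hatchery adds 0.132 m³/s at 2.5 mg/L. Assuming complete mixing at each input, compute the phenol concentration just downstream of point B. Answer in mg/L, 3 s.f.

7.2 µg/L = 0.0072 mg/L.
After input A: C = (6.03·0.0072 + 0.0157·17) / 6.046 = 0.05133 mg/L.
After input B: C = (6.046·0.05133 + 0.132·2.5) / 6.178 = 0.1036 mg/L.

0.104 mg/L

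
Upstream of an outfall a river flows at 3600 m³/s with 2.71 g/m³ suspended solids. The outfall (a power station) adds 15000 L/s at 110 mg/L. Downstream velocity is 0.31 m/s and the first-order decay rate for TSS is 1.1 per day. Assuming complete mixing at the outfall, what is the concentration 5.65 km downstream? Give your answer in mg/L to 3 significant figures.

2.50 mg/L

15000 L/s = 15 m³/s.
After complete mixing, C₀ = (15·110 + 3600·2.71) / 3615 = 3.155 mg/L.
Travel time t = 5650 m / 0.31 m/s = 1.823e+04 s = 0.2109 d.
C = 3.155·exp(−1.1·0.2109) = 3.155·0.7929 = 2.502 mg/L.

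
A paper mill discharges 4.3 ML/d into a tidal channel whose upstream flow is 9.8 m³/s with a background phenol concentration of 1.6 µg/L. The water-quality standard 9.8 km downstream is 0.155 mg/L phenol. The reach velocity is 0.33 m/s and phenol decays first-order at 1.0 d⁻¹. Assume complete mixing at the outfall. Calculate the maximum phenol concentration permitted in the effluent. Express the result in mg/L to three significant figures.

42.9 mg/L

4.3 ML/d = 0.04977 m³/s.
1.6 µg/L = 0.0016 mg/L.
Travel time to the compliance point: t = 9800/0.33 = 2.97e+04 s = 0.3437 d; decay factor exp(−1.0·0.3437) = 0.7091.
So the concentration just after mixing may be at most 0.155/0.7091 = 0.2186 mg/L.
Mass balance: 0.2186·9.85 = 0.04977·Cₑ + 9.8·0.0016.
Cₑ = (2.153 − 0.01568) / 0.04977 = 42.94 mg/L.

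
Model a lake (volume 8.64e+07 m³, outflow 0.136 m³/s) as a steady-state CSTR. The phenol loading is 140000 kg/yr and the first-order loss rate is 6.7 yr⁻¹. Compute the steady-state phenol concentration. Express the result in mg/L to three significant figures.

Outflow Q = 0.136 m³/s × 3.156e+07 s/yr = 4.292e+06 m³/yr.
Steady-state CSTR mass balance: W = Q·C + k·V·C, so C = W/(Q + kV).
Q + kV = 4.292e+06 + 6.7·8.64e+07 = 5.832e+08 m³/yr.
C = 140000/5.832e+08 = 0.0002401 kg/m³ = 0.2401 mg/L.

0.240 mg/L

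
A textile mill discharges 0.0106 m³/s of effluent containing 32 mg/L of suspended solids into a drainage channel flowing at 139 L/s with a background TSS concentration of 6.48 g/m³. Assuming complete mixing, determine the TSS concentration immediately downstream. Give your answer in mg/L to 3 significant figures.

8.29 mg/L

139 L/s = 0.139 m³/s.
By mass balance at complete mixing, C = (0.0106·32 + 0.139·6.48) / (0.0106 + 0.139) = 1.24/0.1496 = 8.288 mg/L.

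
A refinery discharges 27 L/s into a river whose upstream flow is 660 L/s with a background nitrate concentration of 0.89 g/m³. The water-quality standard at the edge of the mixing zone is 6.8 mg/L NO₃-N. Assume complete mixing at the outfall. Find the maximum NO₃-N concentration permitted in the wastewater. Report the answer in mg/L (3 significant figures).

151 mg/L

27 L/s = 0.027 m³/s.
660 L/s = 0.66 m³/s.
Mass balance: 6.8·0.687 = 0.027·Cₑ + 0.66·0.89.
Cₑ = (4.672 − 0.5874) / 0.027 = 151.3 mg/L.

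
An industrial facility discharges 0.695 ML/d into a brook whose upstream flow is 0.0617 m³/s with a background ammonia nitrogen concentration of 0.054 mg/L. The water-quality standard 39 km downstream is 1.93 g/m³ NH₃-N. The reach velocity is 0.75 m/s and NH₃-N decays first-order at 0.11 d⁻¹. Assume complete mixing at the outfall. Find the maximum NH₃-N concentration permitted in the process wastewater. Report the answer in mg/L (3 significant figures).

0.695 ML/d = 0.008044 m³/s.
Travel time to the compliance point: t = 3.9e+04/0.75 = 5.2e+04 s = 0.6019 d; decay factor exp(−0.11·0.6019) = 0.9359.
So the concentration just after mixing may be at most 1.93/0.9359 = 2.062 mg/L.
Mass balance: 2.062·0.06974 = 0.008044·Cₑ + 0.0617·0.054.
Cₑ = (0.1438 − 0.003332) / 0.008044 = 17.46 mg/L.

17.5 mg/L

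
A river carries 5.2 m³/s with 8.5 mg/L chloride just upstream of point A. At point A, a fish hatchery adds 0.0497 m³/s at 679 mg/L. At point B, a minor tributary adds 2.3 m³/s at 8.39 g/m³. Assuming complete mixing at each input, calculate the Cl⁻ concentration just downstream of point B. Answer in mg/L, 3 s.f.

After input A: C = (5.2·8.5 + 0.0497·679) / 5.25 = 14.85 mg/L.
After input B: C = (5.25·14.85 + 2.3·8.39) / 7.55 = 12.88 mg/L.

12.9 mg/L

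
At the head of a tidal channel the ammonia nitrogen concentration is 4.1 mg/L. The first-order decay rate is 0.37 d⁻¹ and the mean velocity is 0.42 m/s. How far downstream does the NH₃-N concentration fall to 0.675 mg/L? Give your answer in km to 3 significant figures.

177 km

From C = C₀·e^(−kt), t = ln(C₀/C)/k = ln(4.1/0.675)/0.37 = 1.804/0.37 = 4.876 d.
Distance = v·t = 0.42 m/s × 4.213e+05 s = 1.769e+05 m = 176.9 km.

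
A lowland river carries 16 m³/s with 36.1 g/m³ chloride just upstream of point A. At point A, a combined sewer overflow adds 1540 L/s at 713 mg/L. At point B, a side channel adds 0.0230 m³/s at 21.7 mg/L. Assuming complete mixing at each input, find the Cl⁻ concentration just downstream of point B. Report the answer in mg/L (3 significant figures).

1540 L/s = 1.54 m³/s.
After input A: C = (16·36.1 + 1.54·713) / 17.54 = 95.53 mg/L.
After input B: C = (17.54·95.53 + 0.023·21.7) / 17.56 = 95.43 mg/L.

95.4 mg/L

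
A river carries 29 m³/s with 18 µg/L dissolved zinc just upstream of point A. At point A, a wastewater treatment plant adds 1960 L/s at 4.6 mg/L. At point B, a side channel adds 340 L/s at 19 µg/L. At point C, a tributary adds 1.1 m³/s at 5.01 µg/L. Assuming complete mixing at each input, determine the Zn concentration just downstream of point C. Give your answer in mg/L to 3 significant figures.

18 µg/L = 0.018 mg/L.
1960 L/s = 1.96 m³/s.
After input A: C = (29·0.018 + 1.96·4.6) / 30.96 = 0.3081 mg/L.
340 L/s = 0.34 m³/s.
19 µg/L = 0.019 mg/L.
After input B: C = (30.96·0.3081 + 0.34·0.019) / 31.3 = 0.3049 mg/L.
5.01 µg/L = 0.00501 mg/L.
After input C: C = (31.3·0.3049 + 1.1·0.00501) / 32.4 = 0.2948 mg/L.

0.295 mg/L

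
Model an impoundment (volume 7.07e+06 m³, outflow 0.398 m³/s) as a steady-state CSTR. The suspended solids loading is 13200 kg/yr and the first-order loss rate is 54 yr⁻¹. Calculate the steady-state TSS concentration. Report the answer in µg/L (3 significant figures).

Outflow Q = 0.398 m³/s × 3.156e+07 s/yr = 1.256e+07 m³/yr.
Steady-state CSTR mass balance: W = Q·C + k·V·C, so C = W/(Q + kV).
Q + kV = 1.256e+07 + 54·7.07e+06 = 3.943e+08 m³/yr.
C = 13200/3.943e+08 = 3.347e-05 kg/m³ = 0.03347 mg/L = 33.47 µg/L.

33.5 µg/L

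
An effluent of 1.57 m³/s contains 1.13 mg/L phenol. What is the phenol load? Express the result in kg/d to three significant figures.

Mass flux = Q·C = 1.57 m³/s × 1.13 g/m³ = 1.774 g/s.
= 1.774 g/s × 86.4 = 153.3 kg/d.

153 kg/d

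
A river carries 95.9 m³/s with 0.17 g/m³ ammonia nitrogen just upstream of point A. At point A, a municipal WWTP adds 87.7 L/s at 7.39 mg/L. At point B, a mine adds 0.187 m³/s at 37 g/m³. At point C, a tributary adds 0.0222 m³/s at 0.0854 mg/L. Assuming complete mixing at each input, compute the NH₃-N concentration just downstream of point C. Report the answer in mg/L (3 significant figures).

0.248 mg/L

87.7 L/s = 0.0877 m³/s.
After input A: C = (95.9·0.17 + 0.0877·7.39) / 95.99 = 0.1766 mg/L.
After input B: C = (95.99·0.1766 + 0.187·37) / 96.17 = 0.2482 mg/L.
After input C: C = (96.17·0.2482 + 0.0222·0.0854) / 96.2 = 0.2482 mg/L.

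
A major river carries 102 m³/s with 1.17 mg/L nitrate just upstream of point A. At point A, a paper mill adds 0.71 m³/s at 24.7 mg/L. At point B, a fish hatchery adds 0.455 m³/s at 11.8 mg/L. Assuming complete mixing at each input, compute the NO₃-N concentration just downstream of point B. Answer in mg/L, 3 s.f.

1.38 mg/L

After input A: C = (102·1.17 + 0.71·24.7) / 102.7 = 1.333 mg/L.
After input B: C = (102.7·1.333 + 0.455·11.8) / 103.2 = 1.379 mg/L.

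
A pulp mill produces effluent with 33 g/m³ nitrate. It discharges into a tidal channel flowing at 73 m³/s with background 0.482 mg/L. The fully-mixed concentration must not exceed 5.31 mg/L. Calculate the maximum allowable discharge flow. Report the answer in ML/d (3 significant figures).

1100 ML/d

Mass balance at complete mixing: C_std·(Q_w + Q_r) = Q_w·C_e + Q_r·C_b.
Rearranging, Q_w = Q_r·(C_std − C_b)/(C_e − C_std) = 73·(5.31 − 0.482) / (33 − 5.31) = 12.73 m³/s.
= 1100 ML/d.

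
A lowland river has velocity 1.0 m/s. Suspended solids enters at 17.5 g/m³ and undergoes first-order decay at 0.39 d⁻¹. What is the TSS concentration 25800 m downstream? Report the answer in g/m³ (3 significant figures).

15.6 g/m³

Travel time t = 25800 m / 1.0 m/s = 2.58e+04/1.0 = 2.58e+04 s = 0.2986 d.
First-order decay: C = 17.5·exp(−0.39·0.2986) = 17.5·0.8901 = 15.58 g/m³.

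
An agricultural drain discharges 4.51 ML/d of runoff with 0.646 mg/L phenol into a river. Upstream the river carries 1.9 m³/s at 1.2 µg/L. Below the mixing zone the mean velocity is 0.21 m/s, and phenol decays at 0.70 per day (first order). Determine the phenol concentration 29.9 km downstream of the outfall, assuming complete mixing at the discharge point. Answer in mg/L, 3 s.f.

4.51 ML/d = 0.0522 m³/s.
1.2 µg/L = 0.0012 mg/L.
After complete mixing, C₀ = (0.0522·0.646 + 1.9·0.0012) / 1.952 = 0.01844 mg/L.
Travel time t = 2.99e+04 m / 0.21 m/s = 1.424e+05 s = 1.648 d.
C = 0.01844·exp(−0.70·1.648) = 0.01844·0.3155 = 0.005818 mg/L.

0.00582 mg/L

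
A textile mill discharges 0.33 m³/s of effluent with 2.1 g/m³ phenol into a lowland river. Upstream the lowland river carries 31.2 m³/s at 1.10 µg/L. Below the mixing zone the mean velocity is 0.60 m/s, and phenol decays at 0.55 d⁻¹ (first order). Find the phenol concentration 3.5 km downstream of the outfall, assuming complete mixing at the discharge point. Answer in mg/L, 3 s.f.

1.10 µg/L = 0.0011 mg/L.
After complete mixing, C₀ = (0.33·2.1 + 31.2·0.0011) / 31.53 = 0.02307 mg/L.
Travel time t = 3500 m / 0.60 m/s = 5833 s = 0.06752 d.
C = 0.02307·exp(−0.55·0.06752) = 0.02307·0.9635 = 0.02223 mg/L.

0.0222 mg/L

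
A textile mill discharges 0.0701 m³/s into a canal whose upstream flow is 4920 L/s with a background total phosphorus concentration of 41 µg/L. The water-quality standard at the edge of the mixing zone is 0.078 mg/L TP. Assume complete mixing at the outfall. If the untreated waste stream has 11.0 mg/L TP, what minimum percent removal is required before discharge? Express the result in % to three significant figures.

75.7 %

4920 L/s = 4.92 m³/s.
41 µg/L = 0.041 mg/L.
Mass balance: 0.078·4.99 = 0.0701·Cₑ + 4.92·0.041.
Cₑ = (0.3892 − 0.2017) / 0.0701 = 2.675 mg/L.
Required removal = 1 − 2.675/11.0 = 75.68 %.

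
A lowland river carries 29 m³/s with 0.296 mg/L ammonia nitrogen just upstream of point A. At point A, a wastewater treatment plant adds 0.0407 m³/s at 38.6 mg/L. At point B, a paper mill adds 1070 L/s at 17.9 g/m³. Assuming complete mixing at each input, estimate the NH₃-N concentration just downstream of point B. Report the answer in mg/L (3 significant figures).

After input A: C = (29·0.296 + 0.0407·38.6) / 29.04 = 0.3497 mg/L.
1070 L/s = 1.07 m³/s.
After input B: C = (29.04·0.3497 + 1.07·17.9) / 30.11 = 0.9733 mg/L.

0.973 mg/L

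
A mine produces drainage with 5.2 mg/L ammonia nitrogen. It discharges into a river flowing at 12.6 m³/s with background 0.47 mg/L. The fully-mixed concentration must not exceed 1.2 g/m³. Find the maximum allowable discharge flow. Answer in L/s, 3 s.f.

Mass balance at complete mixing: C_std·(Q_w + Q_r) = Q_w·C_e + Q_r·C_b.
Rearranging, Q_w = Q_r·(C_std − C_b)/(C_e − C_std) = 12.6·(1.2 − 0.47) / (5.2 − 1.2) = 2.3 m³/s.
= 2300 L/s.

2300 L/s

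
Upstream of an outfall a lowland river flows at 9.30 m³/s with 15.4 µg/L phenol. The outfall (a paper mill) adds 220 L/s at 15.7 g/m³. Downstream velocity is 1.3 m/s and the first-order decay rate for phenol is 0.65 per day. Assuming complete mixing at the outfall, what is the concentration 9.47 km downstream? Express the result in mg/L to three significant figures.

0.358 mg/L

220 L/s = 0.22 m³/s.
15.4 µg/L = 0.0154 mg/L.
After complete mixing, C₀ = (0.22·15.7 + 9.3·0.0154) / 9.52 = 0.3779 mg/L.
Travel time t = 9470 m / 1.3 m/s = 7285 s = 0.08431 d.
C = 0.3779·exp(−0.65·0.08431) = 0.3779·0.9467 = 0.3577 mg/L.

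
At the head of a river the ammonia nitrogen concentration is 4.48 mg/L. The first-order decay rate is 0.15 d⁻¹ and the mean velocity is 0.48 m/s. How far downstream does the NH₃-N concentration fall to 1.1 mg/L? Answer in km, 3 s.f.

From C = C₀·e^(−kt), t = ln(C₀/C)/k = ln(4.48/1.1)/0.15 = 1.404/0.15 = 9.362 d.
Distance = v·t = 0.48 m/s × 8.089e+05 s = 3.883e+05 m = 388.3 km.

388 km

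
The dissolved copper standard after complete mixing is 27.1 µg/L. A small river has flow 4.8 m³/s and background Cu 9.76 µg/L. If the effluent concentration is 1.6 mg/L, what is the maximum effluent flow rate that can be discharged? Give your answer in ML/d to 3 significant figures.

9.76 µg/L = 0.00976 mg/L.
27.1 µg/L = 0.0271 mg/L.
Mass balance at complete mixing: C_std·(Q_w + Q_r) = Q_w·C_e + Q_r·C_b.
Rearranging, Q_w = Q_r·(C_std − C_b)/(C_e − C_std) = 4.8·(0.0271 − 0.00976) / (1.6 − 0.0271) = 0.05292 m³/s.
= 4.572 ML/d.

4.57 ML/d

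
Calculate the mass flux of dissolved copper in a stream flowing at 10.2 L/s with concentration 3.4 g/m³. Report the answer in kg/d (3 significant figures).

3.00 kg/d

10.2 L/s = 0.0102 m³/s.
Mass flux = Q·C = 0.0102 m³/s × 3.4 g/m³ = 0.03468 g/s.
= 0.03468 g/s × 86.4 = 2.996 kg/d.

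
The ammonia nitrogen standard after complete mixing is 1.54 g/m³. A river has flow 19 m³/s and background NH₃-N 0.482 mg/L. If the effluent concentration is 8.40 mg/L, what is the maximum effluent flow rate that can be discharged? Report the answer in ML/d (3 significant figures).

253 ML/d

Mass balance at complete mixing: C_std·(Q_w + Q_r) = Q_w·C_e + Q_r·C_b.
Rearranging, Q_w = Q_r·(C_std − C_b)/(C_e − C_std) = 19·(1.54 − 0.482) / (8.4 − 1.54) = 2.93 m³/s.
= 253.2 ML/d.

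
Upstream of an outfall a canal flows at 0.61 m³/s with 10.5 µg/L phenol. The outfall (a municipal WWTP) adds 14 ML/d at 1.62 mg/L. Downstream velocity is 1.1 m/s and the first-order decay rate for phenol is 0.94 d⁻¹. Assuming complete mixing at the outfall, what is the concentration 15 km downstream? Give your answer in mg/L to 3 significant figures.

0.300 mg/L

14 ML/d = 0.162 m³/s.
10.5 µg/L = 0.0105 mg/L.
After complete mixing, C₀ = (0.162·1.62 + 0.61·0.0105) / 0.772 = 0.3483 mg/L.
Travel time t = 1.5e+04 m / 1.1 m/s = 1.364e+04 s = 0.1578 d.
C = 0.3483·exp(−0.94·0.1578) = 0.3483·0.8621 = 0.3003 mg/L.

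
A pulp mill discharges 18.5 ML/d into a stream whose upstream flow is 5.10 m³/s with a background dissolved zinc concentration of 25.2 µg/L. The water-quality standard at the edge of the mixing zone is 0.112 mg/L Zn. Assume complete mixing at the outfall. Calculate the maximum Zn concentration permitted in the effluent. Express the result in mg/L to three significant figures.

18.5 ML/d = 0.2141 m³/s.
25.2 µg/L = 0.0252 mg/L.
Mass balance: 0.112·5.314 = 0.2141·Cₑ + 5.1·0.0252.
Cₑ = (0.5952 − 0.1285) / 0.2141 = 2.179 mg/L.

2.18 mg/L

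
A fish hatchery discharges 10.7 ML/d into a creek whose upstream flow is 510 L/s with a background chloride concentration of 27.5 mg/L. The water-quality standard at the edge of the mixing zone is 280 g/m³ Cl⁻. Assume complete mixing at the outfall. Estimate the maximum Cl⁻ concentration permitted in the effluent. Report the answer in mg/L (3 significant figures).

1320 mg/L

10.7 ML/d = 0.1238 m³/s.
510 L/s = 0.51 m³/s.
Mass balance: 280·0.6338 = 0.1238·Cₑ + 0.51·27.5.
Cₑ = (177.5 − 14.03) / 0.1238 = 1320 mg/L.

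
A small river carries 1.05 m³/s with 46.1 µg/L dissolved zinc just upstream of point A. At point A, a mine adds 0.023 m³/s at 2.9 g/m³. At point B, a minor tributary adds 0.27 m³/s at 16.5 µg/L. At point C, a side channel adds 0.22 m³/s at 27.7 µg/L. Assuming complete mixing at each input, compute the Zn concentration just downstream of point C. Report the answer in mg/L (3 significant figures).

46.1 µg/L = 0.0461 mg/L.
After input A: C = (1.05·0.0461 + 0.023·2.9) / 1.073 = 0.1073 mg/L.
16.5 µg/L = 0.0165 mg/L.
After input B: C = (1.073·0.1073 + 0.27·0.0165) / 1.343 = 0.08902 mg/L.
27.7 µg/L = 0.0277 mg/L.
After input C: C = (1.343·0.08902 + 0.22·0.0277) / 1.563 = 0.08039 mg/L.

0.0804 mg/L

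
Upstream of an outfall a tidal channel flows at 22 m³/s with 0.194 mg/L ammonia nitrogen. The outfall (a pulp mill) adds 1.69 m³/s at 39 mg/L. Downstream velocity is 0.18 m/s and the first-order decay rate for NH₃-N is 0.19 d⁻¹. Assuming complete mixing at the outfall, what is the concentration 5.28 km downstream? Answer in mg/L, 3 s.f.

2.78 mg/L

After complete mixing, C₀ = (1.69·39 + 22·0.194) / 23.69 = 2.962 mg/L.
Travel time t = 5280 m / 0.18 m/s = 2.933e+04 s = 0.3395 d.
C = 2.962·exp(−0.19·0.3395) = 2.962·0.9375 = 2.777 mg/L.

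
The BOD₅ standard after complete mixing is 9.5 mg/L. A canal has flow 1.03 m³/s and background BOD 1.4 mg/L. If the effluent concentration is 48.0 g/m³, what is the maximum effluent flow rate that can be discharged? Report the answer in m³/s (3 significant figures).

0.217 m³/s

Mass balance at complete mixing: C_std·(Q_w + Q_r) = Q_w·C_e + Q_r·C_b.
Rearranging, Q_w = Q_r·(C_std − C_b)/(C_e − C_std) = 1.03·(9.5 − 1.4) / (48 − 9.5) = 0.2167 m³/s.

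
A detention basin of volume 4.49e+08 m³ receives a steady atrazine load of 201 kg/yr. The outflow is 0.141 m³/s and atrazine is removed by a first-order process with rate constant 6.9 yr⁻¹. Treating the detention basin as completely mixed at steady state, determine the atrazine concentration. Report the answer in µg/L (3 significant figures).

0.0648 µg/L

Outflow Q = 0.141 m³/s × 3.156e+07 s/yr = 4.45e+06 m³/yr.
Steady-state CSTR mass balance: W = Q·C + k·V·C, so C = W/(Q + kV).
Q + kV = 4.45e+06 + 6.9·4.49e+08 = 3.103e+09 m³/yr.
C = 201/3.103e+09 = 6.479e-08 kg/m³ = 6.479e-05 mg/L = 0.06479 µg/L.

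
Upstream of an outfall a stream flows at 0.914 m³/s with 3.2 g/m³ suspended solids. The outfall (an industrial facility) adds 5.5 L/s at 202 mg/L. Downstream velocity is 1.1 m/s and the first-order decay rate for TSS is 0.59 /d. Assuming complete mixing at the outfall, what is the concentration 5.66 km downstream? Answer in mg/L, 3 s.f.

5.5 L/s = 0.0055 m³/s.
After complete mixing, C₀ = (0.0055·202 + 0.914·3.2) / 0.9195 = 4.389 mg/L.
Travel time t = 5660 m / 1.1 m/s = 5145 s = 0.05955 d.
C = 4.389·exp(−0.59·0.05955) = 4.389·0.9655 = 4.238 mg/L.

4.24 mg/L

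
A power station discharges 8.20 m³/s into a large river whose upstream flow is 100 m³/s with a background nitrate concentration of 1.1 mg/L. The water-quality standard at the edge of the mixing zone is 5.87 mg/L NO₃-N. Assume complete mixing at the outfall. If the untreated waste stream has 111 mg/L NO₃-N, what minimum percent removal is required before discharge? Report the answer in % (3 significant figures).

42.3 %

Mass balance: 5.87·108.2 = 8.2·Cₑ + 100·1.1.
Cₑ = (635.1 − 110) / 8.2 = 64.04 mg/L.
Required removal = 1 − 64.04/111 = 42.31 %.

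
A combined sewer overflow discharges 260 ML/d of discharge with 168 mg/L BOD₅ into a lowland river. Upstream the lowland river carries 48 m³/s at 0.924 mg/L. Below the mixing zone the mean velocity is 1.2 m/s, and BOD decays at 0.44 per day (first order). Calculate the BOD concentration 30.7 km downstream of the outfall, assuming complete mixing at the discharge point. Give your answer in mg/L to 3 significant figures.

9.46 mg/L

260 ML/d = 3.009 m³/s.
After complete mixing, C₀ = (3.009·168 + 48·0.924) / 51.01 = 10.78 mg/L.
Travel time t = 3.07e+04 m / 1.2 m/s = 2.558e+04 s = 0.2961 d.
C = 10.78·exp(−0.44·0.2961) = 10.78·0.8778 = 9.464 mg/L.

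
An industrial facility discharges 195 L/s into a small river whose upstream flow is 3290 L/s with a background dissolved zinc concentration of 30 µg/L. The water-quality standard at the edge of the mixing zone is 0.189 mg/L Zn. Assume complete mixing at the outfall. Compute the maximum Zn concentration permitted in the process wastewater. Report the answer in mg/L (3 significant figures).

2.87 mg/L

195 L/s = 0.195 m³/s.
3290 L/s = 3.29 m³/s.
30 µg/L = 0.03 mg/L.
Mass balance: 0.189·3.485 = 0.195·Cₑ + 3.29·0.03.
Cₑ = (0.6587 − 0.0987) / 0.195 = 2.872 mg/L.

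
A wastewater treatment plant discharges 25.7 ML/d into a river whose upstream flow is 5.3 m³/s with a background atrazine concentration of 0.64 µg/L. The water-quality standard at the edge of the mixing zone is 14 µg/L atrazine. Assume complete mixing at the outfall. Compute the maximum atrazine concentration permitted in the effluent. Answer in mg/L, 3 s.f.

25.7 ML/d = 0.2975 m³/s.
0.64 µg/L = 0.00064 mg/L.
14 µg/L = 0.014 mg/L.
Mass balance: 0.014·5.597 = 0.2975·Cₑ + 5.3·0.00064.
Cₑ = (0.07836 − 0.003392) / 0.2975 = 0.252 mg/L.

0.252 mg/L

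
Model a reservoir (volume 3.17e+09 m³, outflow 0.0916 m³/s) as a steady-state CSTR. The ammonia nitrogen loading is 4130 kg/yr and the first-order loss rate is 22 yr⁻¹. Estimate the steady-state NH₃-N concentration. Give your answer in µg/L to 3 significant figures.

0.0592 µg/L

Outflow Q = 0.0916 m³/s × 3.156e+07 s/yr = 2.891e+06 m³/yr.
Steady-state CSTR mass balance: W = Q·C + k·V·C, so C = W/(Q + kV).
Q + kV = 2.891e+06 + 22·3.17e+09 = 6.974e+10 m³/yr.
C = 4130/6.974e+10 = 5.922e-08 kg/m³ = 5.922e-05 mg/L = 0.05922 µg/L.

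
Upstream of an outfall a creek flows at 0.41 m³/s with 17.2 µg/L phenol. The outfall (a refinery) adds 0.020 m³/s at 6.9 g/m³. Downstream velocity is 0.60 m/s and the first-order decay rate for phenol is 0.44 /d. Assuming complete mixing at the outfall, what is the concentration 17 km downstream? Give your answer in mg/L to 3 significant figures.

0.292 mg/L

17.2 µg/L = 0.0172 mg/L.
After complete mixing, C₀ = (0.02·6.9 + 0.41·0.0172) / 0.43 = 0.3373 mg/L.
Travel time t = 1.7e+04 m / 0.60 m/s = 2.833e+04 s = 0.3279 d.
C = 0.3373·exp(−0.44·0.3279) = 0.3373·0.8656 = 0.292 mg/L.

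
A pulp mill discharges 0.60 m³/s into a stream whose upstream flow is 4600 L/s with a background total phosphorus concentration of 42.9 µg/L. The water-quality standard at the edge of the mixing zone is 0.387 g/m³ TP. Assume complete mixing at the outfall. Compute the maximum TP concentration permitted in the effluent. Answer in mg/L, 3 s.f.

3.03 mg/L

4600 L/s = 4.6 m³/s.
42.9 µg/L = 0.0429 mg/L.
Mass balance: 0.387·5.2 = 0.6·Cₑ + 4.6·0.0429.
Cₑ = (2.012 − 0.1973) / 0.6 = 3.025 mg/L.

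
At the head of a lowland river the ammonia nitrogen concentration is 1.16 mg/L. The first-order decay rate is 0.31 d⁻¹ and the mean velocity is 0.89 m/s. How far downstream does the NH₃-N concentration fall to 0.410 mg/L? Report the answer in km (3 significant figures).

258 km

From C = C₀·e^(−kt), t = ln(C₀/C)/k = ln(1.16/0.410)/0.31 = 1.04/0.31 = 3.355 d.
Distance = v·t = 0.89 m/s × 2.899e+05 s = 2.58e+05 m = 258 km.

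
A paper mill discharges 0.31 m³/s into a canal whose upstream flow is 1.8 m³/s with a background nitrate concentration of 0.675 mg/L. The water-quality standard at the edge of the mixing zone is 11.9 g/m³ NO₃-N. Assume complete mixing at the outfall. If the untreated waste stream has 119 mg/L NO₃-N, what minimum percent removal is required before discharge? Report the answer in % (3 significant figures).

35.2 %

Mass balance: 11.9·2.11 = 0.31·Cₑ + 1.8·0.675.
Cₑ = (25.11 − 1.215) / 0.31 = 77.08 mg/L.
Required removal = 1 − 77.08/119 = 35.23 %.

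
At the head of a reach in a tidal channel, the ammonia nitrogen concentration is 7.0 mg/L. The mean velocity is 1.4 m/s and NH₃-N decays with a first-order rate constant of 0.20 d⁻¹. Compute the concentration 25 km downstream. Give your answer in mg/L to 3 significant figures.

6.72 mg/L

Travel time t = 25 km / 1.4 m/s = 2.5e+04/1.4 = 1.786e+04 s = 0.2067 d.
First-order decay: C = 7.0·exp(−0.20·0.2067) = 7.0·0.9595 = 6.717 mg/L.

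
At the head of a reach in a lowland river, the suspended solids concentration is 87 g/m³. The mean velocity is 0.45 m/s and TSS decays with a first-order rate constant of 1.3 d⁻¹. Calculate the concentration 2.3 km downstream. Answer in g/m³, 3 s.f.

Travel time t = 2.3 km / 0.45 m/s = 2300/0.45 = 5111 s = 0.05916 d.
First-order decay: C = 87·exp(−1.3·0.05916) = 87·0.926 = 80.56 g/m³.

80.6 g/m³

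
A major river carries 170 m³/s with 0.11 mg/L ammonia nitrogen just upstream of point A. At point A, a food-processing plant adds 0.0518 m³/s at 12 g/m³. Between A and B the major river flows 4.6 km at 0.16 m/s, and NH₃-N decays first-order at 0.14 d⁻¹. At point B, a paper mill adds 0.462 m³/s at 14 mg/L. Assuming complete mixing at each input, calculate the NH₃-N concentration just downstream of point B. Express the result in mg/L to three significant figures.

After input A: C = (170·0.11 + 0.0518·12) / 170.1 = 0.1136 mg/L.
Over the 4.6 km reach to input B (t = 2.875e+04 s = 0.3328 d), decay gives C = 0.1136·exp(−0.14·0.3328) = 0.1085 mg/L.
After input B: C = (170.1·0.1085 + 0.462·14) / 170.5 = 0.1461 mg/L.

0.146 mg/L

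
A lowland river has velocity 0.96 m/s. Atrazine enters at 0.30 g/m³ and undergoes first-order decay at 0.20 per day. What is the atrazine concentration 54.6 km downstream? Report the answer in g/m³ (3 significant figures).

0.263 g/m³

Travel time t = 54.6 km / 0.96 m/s = 5.46e+04/0.96 = 5.688e+04 s = 0.6583 d.
First-order decay: C = 0.30·exp(−0.20·0.6583) = 0.30·0.8766 = 0.263 g/m³.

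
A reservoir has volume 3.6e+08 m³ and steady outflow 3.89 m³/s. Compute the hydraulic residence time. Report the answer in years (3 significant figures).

2.93 yr

Q = 3.89 m³/s × 3.156e+07 s/yr = 1.228e+08 m³/yr.
Hydraulic residence time τ = V/Q = 3.6e+08/1.228e+08 = 2.933 yr.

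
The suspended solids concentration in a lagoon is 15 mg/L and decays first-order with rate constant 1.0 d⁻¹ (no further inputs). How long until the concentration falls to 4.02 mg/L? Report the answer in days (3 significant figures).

1.32 d

t = ln(C₀/C)/k = ln(15/4.02)/1.0 = 1.317/1.0 = 1.317 d.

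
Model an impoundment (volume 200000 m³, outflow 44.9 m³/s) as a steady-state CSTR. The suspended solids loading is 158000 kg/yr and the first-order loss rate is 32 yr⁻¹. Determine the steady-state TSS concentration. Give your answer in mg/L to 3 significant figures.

0.111 mg/L

Outflow Q = 44.9 m³/s × 3.156e+07 s/yr = 1.417e+09 m³/yr.
Steady-state CSTR mass balance: W = Q·C + k·V·C, so C = W/(Q + kV).
Q + kV = 1.417e+09 + 32·200000 = 1.423e+09 m³/yr.
C = 158000/1.423e+09 = 0.000111 kg/m³ = 0.111 mg/L.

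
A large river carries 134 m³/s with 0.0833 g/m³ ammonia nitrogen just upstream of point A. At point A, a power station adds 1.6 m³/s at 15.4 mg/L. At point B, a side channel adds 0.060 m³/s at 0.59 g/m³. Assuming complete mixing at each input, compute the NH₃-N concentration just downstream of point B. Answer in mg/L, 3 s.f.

After input A: C = (134·0.0833 + 1.6·15.4) / 135.6 = 0.264 mg/L.
After input B: C = (135.6·0.264 + 0.06·0.59) / 135.7 = 0.2642 mg/L.

0.264 mg/L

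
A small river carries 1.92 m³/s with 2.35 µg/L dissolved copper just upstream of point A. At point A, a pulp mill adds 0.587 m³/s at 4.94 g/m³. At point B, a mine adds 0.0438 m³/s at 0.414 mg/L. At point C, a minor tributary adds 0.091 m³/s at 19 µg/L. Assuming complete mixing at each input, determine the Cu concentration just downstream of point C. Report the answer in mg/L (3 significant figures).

1.11 mg/L

2.35 µg/L = 0.00235 mg/L.
After input A: C = (1.92·0.00235 + 0.587·4.94) / 2.507 = 1.158 mg/L.
After input B: C = (2.507·1.158 + 0.0438·0.414) / 2.551 = 1.146 mg/L.
19 µg/L = 0.019 mg/L.
After input C: C = (2.551·1.146 + 0.091·0.019) / 2.642 = 1.107 mg/L.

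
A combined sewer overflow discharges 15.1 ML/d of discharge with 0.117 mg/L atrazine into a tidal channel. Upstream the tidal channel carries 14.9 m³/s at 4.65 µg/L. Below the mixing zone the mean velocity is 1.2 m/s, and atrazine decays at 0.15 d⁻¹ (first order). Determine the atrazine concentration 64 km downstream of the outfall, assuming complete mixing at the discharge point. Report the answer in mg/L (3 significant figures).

15.1 ML/d = 0.1748 m³/s.
4.65 µg/L = 0.00465 mg/L.
After complete mixing, C₀ = (0.1748·0.117 + 14.9·0.00465) / 15.07 = 0.005953 mg/L.
Travel time t = 6.4e+04 m / 1.2 m/s = 5.333e+04 s = 0.6173 d.
C = 0.005953·exp(−0.15·0.6173) = 0.005953·0.9116 = 0.005426 mg/L.

0.00543 mg/L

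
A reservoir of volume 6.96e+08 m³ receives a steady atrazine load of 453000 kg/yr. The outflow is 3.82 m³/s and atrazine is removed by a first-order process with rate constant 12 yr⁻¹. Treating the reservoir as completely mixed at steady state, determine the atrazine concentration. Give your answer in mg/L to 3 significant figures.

Outflow Q = 3.82 m³/s × 3.156e+07 s/yr = 1.206e+08 m³/yr.
Steady-state CSTR mass balance: W = Q·C + k·V·C, so C = W/(Q + kV).
Q + kV = 1.206e+08 + 12·6.96e+08 = 8.473e+09 m³/yr.
C = 453000/8.473e+09 = 5.347e-05 kg/m³ = 0.05347 mg/L.

0.0535 mg/L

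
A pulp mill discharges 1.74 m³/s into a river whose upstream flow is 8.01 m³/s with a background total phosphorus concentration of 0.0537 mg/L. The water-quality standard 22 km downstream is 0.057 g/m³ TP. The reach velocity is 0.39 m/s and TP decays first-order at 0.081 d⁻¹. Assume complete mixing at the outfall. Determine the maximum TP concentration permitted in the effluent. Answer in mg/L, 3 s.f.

0.0895 mg/L

Travel time to the compliance point: t = 2.2e+04/0.39 = 5.641e+04 s = 0.6529 d; decay factor exp(−0.081·0.6529) = 0.9485.
So the concentration just after mixing may be at most 0.057/0.9485 = 0.0601 mg/L.
Mass balance: 0.0601·9.75 = 1.74·Cₑ + 8.01·0.0537.
Cₑ = (0.5859 − 0.4301) / 1.74 = 0.08954 mg/L.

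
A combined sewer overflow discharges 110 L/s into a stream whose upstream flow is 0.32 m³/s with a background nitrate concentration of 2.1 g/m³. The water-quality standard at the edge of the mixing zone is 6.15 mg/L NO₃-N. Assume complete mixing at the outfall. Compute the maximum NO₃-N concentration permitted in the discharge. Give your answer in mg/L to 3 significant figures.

110 L/s = 0.11 m³/s.
Mass balance: 6.15·0.43 = 0.11·Cₑ + 0.32·2.1.
Cₑ = (2.645 − 0.672) / 0.11 = 17.93 mg/L.

17.9 mg/L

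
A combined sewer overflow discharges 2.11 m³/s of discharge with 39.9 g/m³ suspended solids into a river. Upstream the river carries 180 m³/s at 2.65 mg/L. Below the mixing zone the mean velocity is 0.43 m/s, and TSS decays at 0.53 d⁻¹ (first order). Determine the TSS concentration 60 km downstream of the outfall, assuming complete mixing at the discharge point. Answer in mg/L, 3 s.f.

1.31 mg/L

After complete mixing, C₀ = (2.11·39.9 + 180·2.65) / 182.1 = 3.082 mg/L.
Travel time t = 6e+04 m / 0.43 m/s = 1.395e+05 s = 1.615 d.
C = 3.082·exp(−0.53·1.615) = 3.082·0.4249 = 1.309 mg/L.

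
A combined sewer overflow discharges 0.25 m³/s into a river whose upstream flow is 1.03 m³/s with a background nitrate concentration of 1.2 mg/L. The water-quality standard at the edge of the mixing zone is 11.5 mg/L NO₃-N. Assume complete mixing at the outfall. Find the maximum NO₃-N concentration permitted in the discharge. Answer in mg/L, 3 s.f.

53.9 mg/L

Mass balance: 11.5·1.28 = 0.25·Cₑ + 1.03·1.2.
Cₑ = (14.72 − 1.236) / 0.25 = 53.94 mg/L.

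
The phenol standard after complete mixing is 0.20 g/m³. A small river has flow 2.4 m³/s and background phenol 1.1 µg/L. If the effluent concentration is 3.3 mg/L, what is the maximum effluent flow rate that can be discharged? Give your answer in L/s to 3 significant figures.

1.1 µg/L = 0.0011 mg/L.
Mass balance at complete mixing: C_std·(Q_w + Q_r) = Q_w·C_e + Q_r·C_b.
Rearranging, Q_w = Q_r·(C_std − C_b)/(C_e − C_std) = 2.4·(0.2 − 0.0011) / (3.3 − 0.2) = 0.154 m³/s.
= 154 L/s.

154 L/s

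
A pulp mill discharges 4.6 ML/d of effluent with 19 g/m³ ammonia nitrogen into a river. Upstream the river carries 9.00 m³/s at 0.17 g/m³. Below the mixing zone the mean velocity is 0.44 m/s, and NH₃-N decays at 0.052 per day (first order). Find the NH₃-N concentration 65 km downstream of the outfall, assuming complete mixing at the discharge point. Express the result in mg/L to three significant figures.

0.257 mg/L

4.6 ML/d = 0.05324 m³/s.
After complete mixing, C₀ = (0.05324·19 + 9·0.17) / 9.053 = 0.2807 mg/L.
Travel time t = 6.5e+04 m / 0.44 m/s = 1.477e+05 s = 1.71 d.
C = 0.2807·exp(−0.052·1.71) = 0.2807·0.9149 = 0.2569 mg/L.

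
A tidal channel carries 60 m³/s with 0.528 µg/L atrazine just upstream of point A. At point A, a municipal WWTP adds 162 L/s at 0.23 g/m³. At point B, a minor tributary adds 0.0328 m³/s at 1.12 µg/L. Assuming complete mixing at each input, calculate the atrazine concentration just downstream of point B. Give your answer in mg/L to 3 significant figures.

0.528 µg/L = 0.000528 mg/L.
162 L/s = 0.162 m³/s.
After input A: C = (60·0.000528 + 0.162·0.23) / 60.16 = 0.001146 mg/L.
1.12 µg/L = 0.00112 mg/L.
After input B: C = (60.16·0.001146 + 0.0328·0.00112) / 60.19 = 0.001146 mg/L.

0.00115 mg/L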